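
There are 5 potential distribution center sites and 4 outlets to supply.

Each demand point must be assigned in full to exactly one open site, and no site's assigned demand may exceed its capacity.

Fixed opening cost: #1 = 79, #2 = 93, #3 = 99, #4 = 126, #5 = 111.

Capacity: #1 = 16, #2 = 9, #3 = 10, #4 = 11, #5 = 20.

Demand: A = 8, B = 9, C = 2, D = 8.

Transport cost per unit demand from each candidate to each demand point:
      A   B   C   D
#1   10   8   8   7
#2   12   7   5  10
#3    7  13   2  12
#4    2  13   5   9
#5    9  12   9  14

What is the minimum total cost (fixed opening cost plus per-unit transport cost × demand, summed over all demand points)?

Open {#1, #5}; cheapest assignment that respects the capacities:
  #1 (cap 16, load 10): C, D — cost 2×8 + 8×7 = 72
  #5 (cap 20, load 17): A, B — cost 8×9 + 9×12 = 180
  Shipping 252, fixed 190 → total 442.
  Any other capacity-feasible assignment to {#1, #5} ships for at least 252.
Compare {#1, #2, #4}: its best feasible assignment gives total 443.
Compare {#1, #2, #3}: its best feasible assignment gives total 450.
Every other set of open sites that can feasibly serve all demand totals ≥ 443 even under its best assignment. Minimum: 442.

442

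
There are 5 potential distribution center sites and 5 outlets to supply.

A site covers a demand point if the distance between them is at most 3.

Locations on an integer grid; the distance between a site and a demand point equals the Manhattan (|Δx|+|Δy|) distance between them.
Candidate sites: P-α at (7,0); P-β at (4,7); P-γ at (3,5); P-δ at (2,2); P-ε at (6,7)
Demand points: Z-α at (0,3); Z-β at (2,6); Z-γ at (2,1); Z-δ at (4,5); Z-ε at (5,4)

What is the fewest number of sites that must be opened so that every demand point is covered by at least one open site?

Coverage sets (demand points within 3 of each site):
  P-α: {}
  P-β: {Z-β, Z-δ}
  P-γ: {Z-β, Z-δ, Z-ε}
  P-δ: {Z-α, Z-γ}
  P-ε: {}
No single site covers all 5 demand points.
But {P-γ, P-δ} covers everything, so the minimum is 2.

2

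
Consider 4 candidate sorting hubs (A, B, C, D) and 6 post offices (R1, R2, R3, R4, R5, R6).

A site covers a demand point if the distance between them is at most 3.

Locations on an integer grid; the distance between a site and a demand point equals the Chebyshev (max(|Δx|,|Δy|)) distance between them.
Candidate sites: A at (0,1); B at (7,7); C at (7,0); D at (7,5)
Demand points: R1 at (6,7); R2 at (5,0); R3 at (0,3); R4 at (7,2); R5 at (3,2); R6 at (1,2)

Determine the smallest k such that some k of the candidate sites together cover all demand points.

Coverage sets (demand points within 3 of each site):
  A: {R3, R5, R6}
  B: {R1}
  C: {R2, R4}
  D: {R1, R4}
No 2 sites suffice: every size-2 union leaves at least one demand point uncovered.
But {A, B, C} covers everything, so the minimum is 3.

3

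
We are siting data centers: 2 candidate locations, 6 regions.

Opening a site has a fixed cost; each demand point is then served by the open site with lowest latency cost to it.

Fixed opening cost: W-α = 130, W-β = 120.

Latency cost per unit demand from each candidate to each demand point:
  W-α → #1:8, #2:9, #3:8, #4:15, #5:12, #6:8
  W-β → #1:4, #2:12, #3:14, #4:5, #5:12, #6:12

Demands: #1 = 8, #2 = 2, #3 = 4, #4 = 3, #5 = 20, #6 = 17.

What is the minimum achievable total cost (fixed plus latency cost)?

665

Open {W-α}: assign each demand point to its cheapest open site.
  #1→W-α 8×8=64, #2→W-α 2×9=18, #3→W-α 4×8=32, #4→W-α 3×15=45, #5→W-α 20×12=240, #6→W-α 17×8=136
  latency cost 535, fixed 130 → total 665.
Compare {W-β}: latency cost 571 + fixed 120 = 691.
Compare {W-α, W-β}: latency cost 473 + fixed 250 = 723.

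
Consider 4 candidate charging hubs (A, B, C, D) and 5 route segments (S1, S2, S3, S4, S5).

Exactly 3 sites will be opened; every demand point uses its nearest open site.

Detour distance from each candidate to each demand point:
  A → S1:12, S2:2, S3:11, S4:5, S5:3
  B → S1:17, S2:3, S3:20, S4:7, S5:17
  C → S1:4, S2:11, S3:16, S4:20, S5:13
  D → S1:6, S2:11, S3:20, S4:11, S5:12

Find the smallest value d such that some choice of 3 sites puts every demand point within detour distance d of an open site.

11

Open {A, B, C}.
  Farthest demand point is S3 at detour distance 11 (to A); all others are ≤ 11.
With {A, B, D} the worst case is 11.
With {A, C, D} the worst case is 11.
No size-3 selection achieves below 11.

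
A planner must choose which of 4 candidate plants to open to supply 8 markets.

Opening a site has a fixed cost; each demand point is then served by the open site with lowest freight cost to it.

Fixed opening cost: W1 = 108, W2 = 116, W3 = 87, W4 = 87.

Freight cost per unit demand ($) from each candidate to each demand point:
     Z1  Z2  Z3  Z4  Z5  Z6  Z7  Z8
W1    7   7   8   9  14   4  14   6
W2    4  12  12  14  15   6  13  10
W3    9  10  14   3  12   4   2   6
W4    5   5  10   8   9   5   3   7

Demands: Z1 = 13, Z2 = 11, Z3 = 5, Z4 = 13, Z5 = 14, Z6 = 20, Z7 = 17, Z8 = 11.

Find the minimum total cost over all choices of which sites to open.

689

Open {W3, W4}: assign each demand point to its cheapest open site.
  Z1→W4 13×5=65, Z2→W4 11×5=55, Z3→W4 5×10=50, Z4→W3 13×3=39, Z5→W4 14×9=126, Z6→W3 20×4=80, Z7→W3 17×2=34, Z8→W3 11×6=66
  freight cost 515, fixed 174 → total 689.
Compare {W4}: freight cost 628 + fixed 87 = 715.
Compare {W3}: freight cost 684 + fixed 87 = 771.
Compare {W1, W4}: freight cost 587 + fixed 195 = 782.
All other subsets cost ≥ 715. Minimum total cost: 689.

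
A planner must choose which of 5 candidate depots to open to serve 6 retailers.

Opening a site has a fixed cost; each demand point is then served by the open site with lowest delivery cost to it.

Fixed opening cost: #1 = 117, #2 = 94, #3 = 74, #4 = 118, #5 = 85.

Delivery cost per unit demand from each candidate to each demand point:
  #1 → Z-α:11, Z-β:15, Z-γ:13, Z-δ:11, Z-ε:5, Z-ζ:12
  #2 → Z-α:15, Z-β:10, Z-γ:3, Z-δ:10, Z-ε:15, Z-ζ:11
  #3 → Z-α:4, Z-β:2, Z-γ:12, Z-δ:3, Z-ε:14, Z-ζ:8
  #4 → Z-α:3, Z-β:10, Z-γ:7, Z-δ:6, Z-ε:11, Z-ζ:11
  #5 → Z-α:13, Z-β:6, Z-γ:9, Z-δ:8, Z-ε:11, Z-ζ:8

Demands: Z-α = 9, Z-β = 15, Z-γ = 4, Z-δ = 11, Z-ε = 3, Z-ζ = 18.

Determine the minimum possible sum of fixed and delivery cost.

Open {#3}: assign each demand point to its cheapest open site.
  Z-α→#3 9×4=36, Z-β→#3 15×2=30, Z-γ→#3 4×12=48, Z-δ→#3 11×3=33, Z-ε→#3 3×14=42, Z-ζ→#3 18×8=144
  delivery cost 333, fixed 74 → total 407.
Compare {#2, #3}: delivery cost 297 + fixed 168 = 465.
Compare {#3, #5}: delivery cost 312 + fixed 159 = 471.
Compare {#3, #4}: delivery cost 295 + fixed 192 = 487.
All other subsets cost ≥ 465. Minimum total cost: 407.

407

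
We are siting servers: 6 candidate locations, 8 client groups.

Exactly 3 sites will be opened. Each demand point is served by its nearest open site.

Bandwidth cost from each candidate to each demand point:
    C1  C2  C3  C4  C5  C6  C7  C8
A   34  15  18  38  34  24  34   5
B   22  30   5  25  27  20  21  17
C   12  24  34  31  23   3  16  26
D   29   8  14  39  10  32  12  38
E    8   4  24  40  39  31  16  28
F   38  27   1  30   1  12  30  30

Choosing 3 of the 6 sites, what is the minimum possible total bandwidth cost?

Open {A, E, F}.
  C1→E 8, C2→E 4, C3→F 1, C4→F 30, C5→F 1, C6→F 12, C7→E 16, C8→A 5  ⇒ total 77.
Compare {A, C, F}: total 83.
Compare {B, E, F}: total 84.
No size-3 selection does better; minimum is 77.

77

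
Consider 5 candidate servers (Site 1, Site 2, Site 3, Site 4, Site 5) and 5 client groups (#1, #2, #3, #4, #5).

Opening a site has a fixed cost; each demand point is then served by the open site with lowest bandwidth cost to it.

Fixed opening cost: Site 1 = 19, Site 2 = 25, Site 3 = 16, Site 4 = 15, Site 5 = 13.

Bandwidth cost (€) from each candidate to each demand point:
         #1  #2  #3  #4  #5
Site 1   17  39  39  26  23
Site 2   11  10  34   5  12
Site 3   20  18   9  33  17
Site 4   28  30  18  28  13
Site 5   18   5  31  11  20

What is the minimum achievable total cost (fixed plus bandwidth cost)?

88

Open {Site 2, Site 3}: assign each demand point to its cheapest open site.
  #1→Site 2 11, #2→Site 2 10, #3→Site 3 9, #4→Site 2 5, #5→Site 2 12
  bandwidth cost 47, fixed 41 → total 88.
Compare {Site 3, Site 5}: bandwidth cost 60 + fixed 29 = 89.
Compare {Site 4, Site 5}: bandwidth cost 65 + fixed 28 = 93.
Compare {Site 2, Site 4}: bandwidth cost 56 + fixed 40 = 96.
All other subsets cost ≥ 89. Minimum total cost: 88.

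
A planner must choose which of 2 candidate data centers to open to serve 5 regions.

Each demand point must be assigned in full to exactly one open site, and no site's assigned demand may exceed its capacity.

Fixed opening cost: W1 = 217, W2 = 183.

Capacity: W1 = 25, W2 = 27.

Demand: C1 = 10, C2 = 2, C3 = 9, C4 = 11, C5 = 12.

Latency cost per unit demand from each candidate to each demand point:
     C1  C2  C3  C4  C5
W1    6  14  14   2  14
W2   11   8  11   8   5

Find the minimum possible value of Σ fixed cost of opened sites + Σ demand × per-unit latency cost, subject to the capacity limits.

657

Open {W1, W2}; cheapest assignment that respects the capacities:
  W1 (cap 25, load 21): C1, C4 — cost 10×6 + 11×2 = 82
  W2 (cap 27, load 23): C2, C3, C5 — cost 2×8 + 9×11 + 12×5 = 175
  Shipping 257, fixed 400 → total 657.
  Any other capacity-feasible assignment to {W1, W2} ships for at least 257.
Total demand is 44 and no other set of sites has combined capacity ≥ 44, so {W1, W2} is the only feasible choice of open sites. Minimum: 657.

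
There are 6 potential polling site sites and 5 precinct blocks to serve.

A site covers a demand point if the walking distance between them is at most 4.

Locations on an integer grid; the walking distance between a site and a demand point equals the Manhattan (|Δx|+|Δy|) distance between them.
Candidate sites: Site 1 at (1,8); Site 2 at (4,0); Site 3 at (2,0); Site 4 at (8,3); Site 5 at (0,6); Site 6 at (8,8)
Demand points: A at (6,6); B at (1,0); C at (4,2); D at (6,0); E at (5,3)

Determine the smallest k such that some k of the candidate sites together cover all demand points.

2

Coverage sets (demand points within 4 of each site):
  Site 1: {}
  Site 2: {B, C, D, E}
  Site 3: {B, C, D}
  Site 4: {E}
  Site 5: {}
  Site 6: {A}
No single site covers all 5 demand points.
But {Site 2, Site 6} covers everything, so the minimum is 2.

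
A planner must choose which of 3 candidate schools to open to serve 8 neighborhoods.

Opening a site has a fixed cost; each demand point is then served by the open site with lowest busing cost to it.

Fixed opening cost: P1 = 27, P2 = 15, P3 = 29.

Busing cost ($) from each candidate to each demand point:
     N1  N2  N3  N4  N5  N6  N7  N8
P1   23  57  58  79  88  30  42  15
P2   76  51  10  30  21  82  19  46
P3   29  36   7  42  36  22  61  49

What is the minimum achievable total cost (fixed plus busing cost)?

Open {P1, P2}: assign each demand point to its cheapest open site.
  N1→P1 23, N2→P2 51, N3→P2 10, N4→P2 30, N5→P2 21, N6→P1 30, N7→P2 19, N8→P1 15
  busing cost 199, fixed 42 → total 241.
Compare {P1, P2, P3}: busing cost 173 + fixed 71 = 244.
Compare {P2, P3}: busing cost 210 + fixed 44 = 254.
Compare {P1, P3}: busing cost 223 + fixed 56 = 279.
All other subsets cost ≥ 244. Minimum total cost: 241.

241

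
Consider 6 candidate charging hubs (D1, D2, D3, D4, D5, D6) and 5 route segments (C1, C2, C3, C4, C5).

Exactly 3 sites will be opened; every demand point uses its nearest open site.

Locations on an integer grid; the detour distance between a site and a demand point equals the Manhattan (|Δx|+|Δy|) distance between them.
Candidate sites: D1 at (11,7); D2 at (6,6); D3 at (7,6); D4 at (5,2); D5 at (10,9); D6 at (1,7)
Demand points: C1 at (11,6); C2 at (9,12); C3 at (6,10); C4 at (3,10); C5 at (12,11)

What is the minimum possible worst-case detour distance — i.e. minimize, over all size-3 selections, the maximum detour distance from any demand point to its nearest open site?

Open {D1, D5, D6}.
  Farthest demand point is C3 at detour distance 5 (to D5); all others are ≤ 5.
With {D2, D5, D6} the worst case is 5.
With {D3, D5, D6} the worst case is 5.
No size-3 selection achieves below 5.

5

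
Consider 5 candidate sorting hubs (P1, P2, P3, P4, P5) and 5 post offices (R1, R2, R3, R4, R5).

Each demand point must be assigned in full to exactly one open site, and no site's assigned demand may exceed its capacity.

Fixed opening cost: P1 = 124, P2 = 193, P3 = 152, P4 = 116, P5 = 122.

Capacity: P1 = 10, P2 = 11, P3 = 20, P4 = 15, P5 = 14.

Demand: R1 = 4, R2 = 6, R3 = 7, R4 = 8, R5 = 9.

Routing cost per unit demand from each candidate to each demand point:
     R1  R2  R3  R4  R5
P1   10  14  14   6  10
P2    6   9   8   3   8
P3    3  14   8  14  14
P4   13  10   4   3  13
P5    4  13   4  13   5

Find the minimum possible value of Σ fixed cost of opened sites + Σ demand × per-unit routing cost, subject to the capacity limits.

Open {P3, P4}; cheapest assignment that respects the capacities:
  P3 (cap 20, load 19): R1, R2, R5 — cost 4×3 + 6×14 + 9×14 = 222
  P4 (cap 15, load 15): R3, R4 — cost 7×4 + 8×3 = 52
  Shipping 274, fixed 268 → total 542.
  Any other capacity-feasible assignment to {P3, P4} ships for at least 274.
Compare {P1, P4, P5}: its best feasible assignment gives total 559.
Compare {P3, P4, P5}: its best feasible assignment gives total 583.
Every other set of open sites that can feasibly serve all demand totals ≥ 559 even under its best assignment. Minimum: 542.

542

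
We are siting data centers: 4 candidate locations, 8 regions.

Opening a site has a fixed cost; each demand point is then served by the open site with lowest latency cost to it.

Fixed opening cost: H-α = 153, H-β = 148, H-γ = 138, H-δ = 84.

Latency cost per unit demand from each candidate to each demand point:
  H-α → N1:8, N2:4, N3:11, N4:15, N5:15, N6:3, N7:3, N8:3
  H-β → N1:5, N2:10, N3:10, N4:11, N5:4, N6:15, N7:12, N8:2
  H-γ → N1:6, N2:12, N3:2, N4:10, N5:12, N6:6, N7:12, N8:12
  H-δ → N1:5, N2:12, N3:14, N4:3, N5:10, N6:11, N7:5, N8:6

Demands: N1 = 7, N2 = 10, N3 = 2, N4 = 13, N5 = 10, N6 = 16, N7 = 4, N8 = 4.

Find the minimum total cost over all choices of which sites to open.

Open {H-α, H-δ}: assign each demand point to its cheapest open site.
  N1→H-δ 7×5=35, N2→H-α 10×4=40, N3→H-α 2×11=22, N4→H-δ 13×3=39, N5→H-δ 10×10=100, N6→H-α 16×3=48, N7→H-α 4×3=12, N8→H-α 4×3=12
  latency cost 308, fixed 237 → total 545.
Compare {H-δ}: latency cost 542 + fixed 84 = 626.
Compare {H-α, H-β, H-δ}: latency cost 242 + fixed 385 = 627.
Compare {H-α, H-β}: latency cost 346 + fixed 301 = 647.
All other subsets cost ≥ 626. Minimum total cost: 545.

545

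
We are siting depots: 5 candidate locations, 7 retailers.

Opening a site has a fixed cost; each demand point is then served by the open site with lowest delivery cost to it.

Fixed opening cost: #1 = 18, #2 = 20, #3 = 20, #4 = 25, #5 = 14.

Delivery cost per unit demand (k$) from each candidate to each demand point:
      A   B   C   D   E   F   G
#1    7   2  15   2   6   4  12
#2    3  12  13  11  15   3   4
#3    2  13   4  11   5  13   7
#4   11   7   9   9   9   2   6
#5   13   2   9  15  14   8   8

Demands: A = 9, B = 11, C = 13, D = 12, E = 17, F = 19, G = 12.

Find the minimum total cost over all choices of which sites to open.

Open {#1, #2, #3}: assign each demand point to its cheapest open site.
  A→#3 9×2=18, B→#1 11×2=22, C→#3 13×4=52, D→#1 12×2=24, E→#3 17×5=85, F→#2 19×3=57, G→#2 12×4=48
  delivery cost 306, fixed 58 → total 364.
Compare {#1, #2, #3, #4}: delivery cost 287 + fixed 83 = 370.
Compare {#1, #3, #4}: delivery cost 311 + fixed 63 = 374.
Compare {#1, #2, #3, #5}: delivery cost 306 + fixed 72 = 378.
All other subsets cost ≥ 370. Minimum total cost: 364.

364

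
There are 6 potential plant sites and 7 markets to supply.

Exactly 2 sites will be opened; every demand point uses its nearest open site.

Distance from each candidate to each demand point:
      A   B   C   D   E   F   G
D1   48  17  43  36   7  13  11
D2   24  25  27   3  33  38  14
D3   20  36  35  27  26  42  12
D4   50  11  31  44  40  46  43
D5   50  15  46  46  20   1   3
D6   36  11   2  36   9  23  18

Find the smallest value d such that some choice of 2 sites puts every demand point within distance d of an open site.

Open {D2, D6}.
  Farthest demand point is A at distance 24 (to D2); all others are ≤ 24.
With {D1, D2} the worst case is 27.
With {D2, D5} the worst case is 27.
No size-2 selection achieves below 24.

24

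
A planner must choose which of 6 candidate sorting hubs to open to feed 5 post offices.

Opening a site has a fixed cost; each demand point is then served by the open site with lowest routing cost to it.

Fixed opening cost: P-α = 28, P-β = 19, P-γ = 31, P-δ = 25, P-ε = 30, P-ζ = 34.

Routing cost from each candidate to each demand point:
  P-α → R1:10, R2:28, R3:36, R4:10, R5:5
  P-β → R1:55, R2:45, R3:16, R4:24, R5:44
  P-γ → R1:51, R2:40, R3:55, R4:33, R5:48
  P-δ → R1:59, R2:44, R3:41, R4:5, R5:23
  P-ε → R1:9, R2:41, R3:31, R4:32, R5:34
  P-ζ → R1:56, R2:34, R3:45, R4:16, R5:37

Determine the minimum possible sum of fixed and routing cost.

116

Open {P-α, P-β}: assign each demand point to its cheapest open site.
  R1→P-α 10, R2→P-α 28, R3→P-β 16, R4→P-α 10, R5→P-α 5
  routing cost 69, fixed 47 → total 116.
Compare {P-α}: routing cost 89 + fixed 28 = 117.
Compare {P-α, P-β, P-δ}: routing cost 64 + fixed 72 = 136.
Compare {P-α, P-δ}: routing cost 84 + fixed 53 = 137.
All other subsets cost ≥ 117. Minimum total cost: 116.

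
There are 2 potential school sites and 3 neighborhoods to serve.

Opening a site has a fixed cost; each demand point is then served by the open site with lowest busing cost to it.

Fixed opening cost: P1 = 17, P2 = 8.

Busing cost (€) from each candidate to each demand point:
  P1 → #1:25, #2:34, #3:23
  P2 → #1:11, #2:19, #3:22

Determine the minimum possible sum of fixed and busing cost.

60

Open {P2}: assign each demand point to its cheapest open site.
  #1→P2 11, #2→P2 19, #3→P2 22
  busing cost 52, fixed 8 → total 60.
Compare {P1, P2}: busing cost 52 + fixed 25 = 77.
Compare {P1}: busing cost 82 + fixed 17 = 99.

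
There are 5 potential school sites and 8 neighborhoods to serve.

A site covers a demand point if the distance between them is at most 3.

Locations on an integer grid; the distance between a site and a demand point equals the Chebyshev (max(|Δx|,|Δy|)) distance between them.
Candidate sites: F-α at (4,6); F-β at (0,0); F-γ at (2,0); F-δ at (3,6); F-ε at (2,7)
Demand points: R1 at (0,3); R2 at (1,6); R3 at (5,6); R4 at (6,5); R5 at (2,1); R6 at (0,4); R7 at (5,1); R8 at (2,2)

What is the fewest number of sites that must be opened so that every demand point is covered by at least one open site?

2

Coverage sets (demand points within 3 of each site):
  F-α: {R2, R3, R4}
  F-β: {R1, R5, R8}
  F-γ: {R1, R5, R7, R8}
  F-δ: {R1, R2, R3, R4, R6}
  F-ε: {R2, R3, R6}
No single site covers all 8 demand points.
But {F-γ, F-δ} covers everything, so the minimum is 2.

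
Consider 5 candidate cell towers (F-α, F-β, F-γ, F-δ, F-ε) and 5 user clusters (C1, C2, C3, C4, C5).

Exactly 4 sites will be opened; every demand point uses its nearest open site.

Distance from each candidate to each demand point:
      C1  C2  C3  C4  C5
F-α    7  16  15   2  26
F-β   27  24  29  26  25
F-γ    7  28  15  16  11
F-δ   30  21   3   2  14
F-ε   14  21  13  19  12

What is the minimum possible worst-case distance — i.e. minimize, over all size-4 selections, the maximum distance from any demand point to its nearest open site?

16

Open {F-α, F-β, F-γ, F-δ}.
  Farthest demand point is C2 at distance 16 (to F-α); all others are ≤ 16.
With {F-α, F-β, F-γ, F-ε} the worst case is 16.
With {F-α, F-β, F-δ, F-ε} the worst case is 16.
No size-4 selection achieves below 16.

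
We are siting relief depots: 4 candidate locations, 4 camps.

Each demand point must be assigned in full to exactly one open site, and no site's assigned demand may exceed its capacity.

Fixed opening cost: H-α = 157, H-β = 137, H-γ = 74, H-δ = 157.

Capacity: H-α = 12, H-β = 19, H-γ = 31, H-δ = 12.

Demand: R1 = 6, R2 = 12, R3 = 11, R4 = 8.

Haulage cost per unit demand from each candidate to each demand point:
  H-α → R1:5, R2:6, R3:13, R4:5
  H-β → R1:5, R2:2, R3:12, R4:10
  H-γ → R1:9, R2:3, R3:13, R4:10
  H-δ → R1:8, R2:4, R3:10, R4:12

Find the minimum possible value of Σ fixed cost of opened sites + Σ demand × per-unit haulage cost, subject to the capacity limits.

488

Open {H-β, H-γ}; cheapest assignment that respects the capacities:
  H-β (cap 19, load 18): R1, R2 — cost 6×5 + 12×2 = 54
  H-γ (cap 31, load 19): R3, R4 — cost 11×13 + 8×10 = 223
  Shipping 277, fixed 211 → total 488.
  Any other capacity-feasible assignment to {H-β, H-γ} ships for at least 277.
Compare {H-α, H-γ}: its best feasible assignment gives total 504.
Compare {H-γ, H-δ}: its best feasible assignment gives total 511.
Every other set of open sites that can feasibly serve all demand totals ≥ 504 even under its best assignment. Minimum: 488.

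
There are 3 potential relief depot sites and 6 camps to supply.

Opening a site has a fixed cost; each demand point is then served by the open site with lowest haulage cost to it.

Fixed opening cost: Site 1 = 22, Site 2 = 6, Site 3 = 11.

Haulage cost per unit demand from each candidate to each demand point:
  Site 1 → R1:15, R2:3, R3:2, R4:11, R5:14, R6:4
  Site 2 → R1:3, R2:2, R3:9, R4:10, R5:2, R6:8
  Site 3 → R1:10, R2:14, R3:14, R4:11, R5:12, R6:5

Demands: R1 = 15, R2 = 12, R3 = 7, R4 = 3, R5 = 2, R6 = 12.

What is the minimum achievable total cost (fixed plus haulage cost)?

Open {Site 1, Site 2}: assign each demand point to its cheapest open site.
  R1→Site 2 15×3=45, R2→Site 2 12×2=24, R3→Site 1 7×2=14, R4→Site 2 3×10=30, R5→Site 2 2×2=4, R6→Site 1 12×4=48
  haulage cost 165, fixed 28 → total 193.
Compare {Site 1, Site 2, Site 3}: haulage cost 165 + fixed 39 = 204.
Compare {Site 2, Site 3}: haulage cost 226 + fixed 17 = 243.
Compare {Site 2}: haulage cost 262 + fixed 6 = 268.
All other subsets cost ≥ 204. Minimum total cost: 193.

193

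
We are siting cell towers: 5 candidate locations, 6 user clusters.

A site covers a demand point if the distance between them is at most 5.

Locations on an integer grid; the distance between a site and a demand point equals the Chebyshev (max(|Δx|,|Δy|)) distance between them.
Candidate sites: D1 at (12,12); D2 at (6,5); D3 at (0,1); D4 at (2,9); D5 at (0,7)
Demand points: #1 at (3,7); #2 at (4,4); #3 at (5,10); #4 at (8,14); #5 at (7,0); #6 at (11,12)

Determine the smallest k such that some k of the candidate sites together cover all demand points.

Coverage sets (demand points within 5 of each site):
  D1: {#4, #6}
  D2: {#1, #2, #3, #5}
  D3: {#2}
  D4: {#1, #2, #3}
  D5: {#1, #2, #3}
No single site covers all 6 demand points.
But {D1, D2} covers everything, so the minimum is 2.

2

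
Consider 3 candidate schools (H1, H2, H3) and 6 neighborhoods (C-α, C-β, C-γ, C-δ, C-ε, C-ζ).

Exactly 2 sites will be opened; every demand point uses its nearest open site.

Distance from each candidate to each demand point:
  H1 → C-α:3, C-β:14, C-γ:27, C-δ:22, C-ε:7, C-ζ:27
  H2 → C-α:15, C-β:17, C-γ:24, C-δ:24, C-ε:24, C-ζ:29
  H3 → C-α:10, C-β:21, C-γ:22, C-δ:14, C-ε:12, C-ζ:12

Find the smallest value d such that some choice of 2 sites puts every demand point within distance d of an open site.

Open {H1, H3}.
  Farthest demand point is C-γ at distance 22 (to H3); all others are ≤ 22.
With {H2, H3} the worst case is 22.
With {H1, H2} the worst case is 27.
No size-2 selection achieves below 22.

22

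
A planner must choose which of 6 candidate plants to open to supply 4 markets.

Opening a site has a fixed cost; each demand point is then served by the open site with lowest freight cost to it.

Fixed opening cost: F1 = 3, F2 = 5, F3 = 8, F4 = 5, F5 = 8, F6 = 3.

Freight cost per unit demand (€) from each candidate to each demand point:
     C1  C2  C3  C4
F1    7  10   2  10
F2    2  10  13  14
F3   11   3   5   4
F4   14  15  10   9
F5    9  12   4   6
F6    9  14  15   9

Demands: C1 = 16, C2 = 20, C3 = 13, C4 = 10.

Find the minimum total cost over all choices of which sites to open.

Open {F1, F2, F3}: assign each demand point to its cheapest open site.
  C1→F2 16×2=32, C2→F3 20×3=60, C3→F1 13×2=26, C4→F3 10×4=40
  freight cost 158, fixed 16 → total 174.
Compare {F1, F2, F3, F6}: freight cost 158 + fixed 19 = 177.
Compare {F1, F2, F3, F4}: freight cost 158 + fixed 21 = 179.
Compare {F1, F2, F3, F5}: freight cost 158 + fixed 24 = 182.
All other subsets cost ≥ 177. Minimum total cost: 174.

174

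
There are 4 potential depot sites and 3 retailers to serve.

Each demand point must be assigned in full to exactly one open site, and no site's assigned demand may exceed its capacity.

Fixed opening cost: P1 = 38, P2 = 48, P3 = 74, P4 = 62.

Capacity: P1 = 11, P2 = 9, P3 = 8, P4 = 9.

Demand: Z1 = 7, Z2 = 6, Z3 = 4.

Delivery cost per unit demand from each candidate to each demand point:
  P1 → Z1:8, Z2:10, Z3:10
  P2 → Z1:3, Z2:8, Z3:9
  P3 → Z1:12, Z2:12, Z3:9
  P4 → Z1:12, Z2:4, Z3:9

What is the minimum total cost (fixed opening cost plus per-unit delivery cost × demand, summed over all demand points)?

207

Open {P1, P2}; cheapest assignment that respects the capacities:
  P1 (cap 11, load 10): Z2, Z3 — cost 6×10 + 4×10 = 100
  P2 (cap 9, load 7): Z1 — cost 7×3 = 21
  Shipping 121, fixed 86 → total 207.
  Any other capacity-feasible assignment to {P1, P2} ships for at least 121.
Compare {P1, P4}: its best feasible assignment gives total 220.
Compare {P1, P2, P4}: its best feasible assignment gives total 233.
Every other set of open sites that can feasibly serve all demand totals ≥ 220 even under its best assignment. Minimum: 207.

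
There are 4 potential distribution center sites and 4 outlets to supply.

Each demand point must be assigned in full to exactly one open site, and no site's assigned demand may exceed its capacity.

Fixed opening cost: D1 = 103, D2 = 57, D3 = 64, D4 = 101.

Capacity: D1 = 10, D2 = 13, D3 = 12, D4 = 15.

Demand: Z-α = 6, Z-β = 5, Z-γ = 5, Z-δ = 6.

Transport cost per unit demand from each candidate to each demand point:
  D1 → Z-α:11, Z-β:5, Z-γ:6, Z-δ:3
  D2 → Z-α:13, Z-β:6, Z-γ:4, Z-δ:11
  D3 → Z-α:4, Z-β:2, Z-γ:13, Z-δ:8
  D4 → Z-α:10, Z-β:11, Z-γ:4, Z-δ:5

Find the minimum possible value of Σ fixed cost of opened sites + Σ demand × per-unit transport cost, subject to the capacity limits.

Open {D2, D3}; cheapest assignment that respects the capacities:
  D2 (cap 13, load 11): Z-γ, Z-δ — cost 5×4 + 6×11 = 86
  D3 (cap 12, load 11): Z-α, Z-β — cost 6×4 + 5×2 = 34
  Shipping 120, fixed 121 → total 241.
  Any other capacity-feasible assignment to {D2, D3} ships for at least 120.
Compare {D3, D4}: its best feasible assignment gives total 249.
Compare {D1, D3}: its best feasible assignment gives total 294.
Every other set of open sites that can feasibly serve all demand totals ≥ 249 even under its best assignment. Minimum: 241.

241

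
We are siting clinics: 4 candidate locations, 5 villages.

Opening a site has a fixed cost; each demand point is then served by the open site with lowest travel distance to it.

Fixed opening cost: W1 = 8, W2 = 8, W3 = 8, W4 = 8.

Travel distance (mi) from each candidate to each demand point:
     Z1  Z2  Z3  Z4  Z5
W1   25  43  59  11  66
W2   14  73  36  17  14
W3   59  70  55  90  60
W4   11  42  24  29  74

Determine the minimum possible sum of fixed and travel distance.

Open {W2, W4}: assign each demand point to its cheapest open site.
  Z1→W4 11, Z2→W4 42, Z3→W4 24, Z4→W2 17, Z5→W2 14
  travel distance 108, fixed 16 → total 124.
Compare {W1, W2, W4}: travel distance 102 + fixed 24 = 126.
Compare {W2, W3, W4}: travel distance 108 + fixed 24 = 132.
Compare {W1, W2}: travel distance 118 + fixed 16 = 134.
All other subsets cost ≥ 126. Minimum total cost: 124.

124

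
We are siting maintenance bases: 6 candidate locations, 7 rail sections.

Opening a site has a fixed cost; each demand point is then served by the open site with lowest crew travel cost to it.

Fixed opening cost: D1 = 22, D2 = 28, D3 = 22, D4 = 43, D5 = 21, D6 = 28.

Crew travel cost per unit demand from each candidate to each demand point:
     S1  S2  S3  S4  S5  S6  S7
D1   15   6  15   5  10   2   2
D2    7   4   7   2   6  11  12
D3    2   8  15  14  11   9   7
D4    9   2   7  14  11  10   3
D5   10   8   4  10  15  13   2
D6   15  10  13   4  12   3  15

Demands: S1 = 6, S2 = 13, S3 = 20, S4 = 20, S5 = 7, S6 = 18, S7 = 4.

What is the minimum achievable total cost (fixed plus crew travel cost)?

363

Open {D1, D2, D3, D5}: assign each demand point to its cheapest open site.
  S1→D3 6×2=12, S2→D2 13×4=52, S3→D5 20×4=80, S4→D2 20×2=40, S5→D2 7×6=42, S6→D1 18×2=36, S7→D1 4×2=8
  crew travel cost 270, fixed 93 → total 363.
Compare {D1, D2, D5}: crew travel cost 300 + fixed 71 = 371.
Compare {D1, D2, D3, D4, D5}: crew travel cost 244 + fixed 136 = 380.
Compare {D2, D3, D5, D6}: crew travel cost 288 + fixed 99 = 387.
All other subsets cost ≥ 371. Minimum total cost: 363.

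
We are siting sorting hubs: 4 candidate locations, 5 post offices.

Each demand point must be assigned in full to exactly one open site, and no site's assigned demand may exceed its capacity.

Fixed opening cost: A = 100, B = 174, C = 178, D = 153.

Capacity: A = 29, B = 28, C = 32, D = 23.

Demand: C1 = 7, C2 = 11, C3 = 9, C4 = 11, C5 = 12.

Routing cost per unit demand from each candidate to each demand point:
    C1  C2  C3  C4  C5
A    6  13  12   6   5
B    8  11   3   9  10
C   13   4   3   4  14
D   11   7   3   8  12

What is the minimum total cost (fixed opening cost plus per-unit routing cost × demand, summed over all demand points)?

495

Open {A, C}; cheapest assignment that respects the capacities:
  A (cap 29, load 19): C1, C5 — cost 7×6 + 12×5 = 102
  C (cap 32, load 31): C2, C3, C4 — cost 11×4 + 9×3 + 11×4 = 115
  Shipping 217, fixed 278 → total 495.
  Any other capacity-feasible assignment to {A, C} ships for at least 217.
Compare {A, B}: its best feasible assignment gives total 604.
Compare {A, D}: its best feasible assignment gives total 628.
Every other set of open sites that can feasibly serve all demand totals ≥ 604 even under its best assignment. Minimum: 495.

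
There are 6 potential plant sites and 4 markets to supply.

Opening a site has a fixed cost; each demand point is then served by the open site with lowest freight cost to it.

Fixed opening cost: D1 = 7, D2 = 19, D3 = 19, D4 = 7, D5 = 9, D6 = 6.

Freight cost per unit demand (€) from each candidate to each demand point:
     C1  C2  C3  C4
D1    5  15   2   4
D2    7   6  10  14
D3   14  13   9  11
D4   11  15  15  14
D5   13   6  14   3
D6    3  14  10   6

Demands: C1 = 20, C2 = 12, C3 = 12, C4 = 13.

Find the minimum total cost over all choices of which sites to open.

Open {D1, D5, D6}: assign each demand point to its cheapest open site.
  C1→D6 20×3=60, C2→D5 12×6=72, C3→D1 12×2=24, C4→D5 13×3=39
  freight cost 195, fixed 22 → total 217.
Compare {D1, D4, D5, D6}: freight cost 195 + fixed 29 = 224.
Compare {D1, D2, D5, D6}: freight cost 195 + fixed 41 = 236.
Compare {D1, D3, D5, D6}: freight cost 195 + fixed 41 = 236.
All other subsets cost ≥ 224. Minimum total cost: 217.

217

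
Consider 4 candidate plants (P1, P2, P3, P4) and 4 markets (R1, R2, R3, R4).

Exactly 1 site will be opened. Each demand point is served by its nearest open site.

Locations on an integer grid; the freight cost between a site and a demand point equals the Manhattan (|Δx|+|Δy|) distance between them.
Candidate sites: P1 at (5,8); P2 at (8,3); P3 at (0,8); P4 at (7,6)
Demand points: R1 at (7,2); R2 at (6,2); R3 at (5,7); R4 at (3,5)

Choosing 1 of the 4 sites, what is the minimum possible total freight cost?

17

Open {P4}.
  R1→P4 4, R2→P4 5, R3→P4 3, R4→P4 5  ⇒ total 17.
Compare {P2}: total 19.
Compare {P1}: total 21.
No size-1 selection does better; minimum is 17.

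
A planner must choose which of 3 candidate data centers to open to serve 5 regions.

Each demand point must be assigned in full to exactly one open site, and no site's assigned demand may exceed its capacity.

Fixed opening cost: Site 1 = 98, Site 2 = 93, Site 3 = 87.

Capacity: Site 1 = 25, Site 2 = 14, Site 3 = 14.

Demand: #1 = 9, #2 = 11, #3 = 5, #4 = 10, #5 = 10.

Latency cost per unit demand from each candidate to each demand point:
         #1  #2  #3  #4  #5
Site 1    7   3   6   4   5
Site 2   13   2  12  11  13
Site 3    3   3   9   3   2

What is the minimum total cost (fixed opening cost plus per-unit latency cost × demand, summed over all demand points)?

447

Open {Site 1, Site 2, Site 3}; cheapest assignment that respects the capacities:
  Site 1 (cap 25, load 25): #3, #4, #5 — cost 5×6 + 10×4 + 10×5 = 120
  Site 2 (cap 14, load 11): #2 — cost 11×2 = 22
  Site 3 (cap 14, load 9): #1 — cost 9×3 = 27
  Shipping 169, fixed 278 → total 447.
  Any other capacity-feasible assignment to {Site 1, Site 2, Site 3} ships for at least 169.
Total demand is 45 and no other set of sites has combined capacity ≥ 45, so {Site 1, Site 2, Site 3} is the only feasible choice of open sites. Minimum: 447.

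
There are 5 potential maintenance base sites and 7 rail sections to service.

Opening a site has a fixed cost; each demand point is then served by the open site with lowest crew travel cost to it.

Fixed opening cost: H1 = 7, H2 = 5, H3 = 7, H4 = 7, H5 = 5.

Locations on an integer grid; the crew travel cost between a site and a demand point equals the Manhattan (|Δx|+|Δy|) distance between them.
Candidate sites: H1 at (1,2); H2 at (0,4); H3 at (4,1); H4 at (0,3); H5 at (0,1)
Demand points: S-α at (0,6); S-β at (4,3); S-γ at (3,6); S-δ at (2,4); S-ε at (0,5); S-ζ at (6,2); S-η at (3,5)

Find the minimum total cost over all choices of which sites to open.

Open {H2, H3}: assign each demand point to its cheapest open site.
  S-α→H2 2, S-β→H3 2, S-γ→H2 5, S-δ→H2 2, S-ε→H2 1, S-ζ→H3 3, S-η→H2 4
  crew travel cost 19, fixed 12 → total 31.
Compare {H2}: crew travel cost 27 + fixed 5 = 32.
Compare {H1, H2}: crew travel cost 23 + fixed 12 = 35.
Compare {H2, H5}: crew travel cost 26 + fixed 10 = 36.
All other subsets cost ≥ 32. Minimum total cost: 31.

31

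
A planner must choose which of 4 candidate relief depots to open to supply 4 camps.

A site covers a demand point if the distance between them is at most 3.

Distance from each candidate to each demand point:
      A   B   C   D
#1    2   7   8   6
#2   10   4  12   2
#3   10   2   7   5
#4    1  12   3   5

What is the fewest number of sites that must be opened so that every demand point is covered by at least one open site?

Coverage sets (demand points within 3 of each site):
  #1: {A}
  #2: {D}
  #3: {B}
  #4: {A, C}
No 2 sites suffice: every size-2 union leaves at least one demand point uncovered.
But {#2, #3, #4} covers everything, so the minimum is 3.

3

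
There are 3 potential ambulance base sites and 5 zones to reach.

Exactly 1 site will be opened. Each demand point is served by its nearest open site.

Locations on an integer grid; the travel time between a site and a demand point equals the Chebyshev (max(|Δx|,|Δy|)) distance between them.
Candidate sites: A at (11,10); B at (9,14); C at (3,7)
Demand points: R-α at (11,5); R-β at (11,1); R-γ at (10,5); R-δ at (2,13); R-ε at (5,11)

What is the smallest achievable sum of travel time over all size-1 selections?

Open {C}.
  R-α→C 8, R-β→C 8, R-γ→C 7, R-δ→C 6, R-ε→C 4  ⇒ total 33.
Compare {A}: total 34.
Compare {B}: total 42.

33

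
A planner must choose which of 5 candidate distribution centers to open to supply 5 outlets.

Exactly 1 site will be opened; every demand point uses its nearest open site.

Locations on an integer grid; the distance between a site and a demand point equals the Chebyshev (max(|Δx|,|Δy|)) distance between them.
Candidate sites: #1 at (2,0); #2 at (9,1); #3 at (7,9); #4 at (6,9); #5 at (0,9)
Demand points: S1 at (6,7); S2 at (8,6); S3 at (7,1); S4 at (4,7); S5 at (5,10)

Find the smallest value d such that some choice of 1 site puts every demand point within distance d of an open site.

8

Open {#3}.
  Farthest demand point is S3 at distance 8 (to #3); all others are ≤ 8.
With {#4} the worst case is 8.
With {#5} the worst case is 8.
No size-1 selection achieves below 8.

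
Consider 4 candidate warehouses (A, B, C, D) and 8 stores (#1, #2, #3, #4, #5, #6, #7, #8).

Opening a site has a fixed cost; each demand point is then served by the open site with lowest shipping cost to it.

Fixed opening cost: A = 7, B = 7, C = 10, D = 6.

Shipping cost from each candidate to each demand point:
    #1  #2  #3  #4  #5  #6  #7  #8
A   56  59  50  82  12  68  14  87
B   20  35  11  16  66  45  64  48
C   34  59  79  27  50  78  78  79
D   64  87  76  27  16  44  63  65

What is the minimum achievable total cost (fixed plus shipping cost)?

215

Open {A, B}: assign each demand point to its cheapest open site.
  #1→B 20, #2→B 35, #3→B 11, #4→B 16, #5→A 12, #6→B 45, #7→A 14, #8→B 48
  shipping cost 201, fixed 14 → total 215.
Compare {A, B, D}: shipping cost 200 + fixed 20 = 220.
Compare {A, B, C}: shipping cost 201 + fixed 24 = 225.
Compare {A, B, C, D}: shipping cost 200 + fixed 30 = 230.
All other subsets cost ≥ 220. Minimum total cost: 215.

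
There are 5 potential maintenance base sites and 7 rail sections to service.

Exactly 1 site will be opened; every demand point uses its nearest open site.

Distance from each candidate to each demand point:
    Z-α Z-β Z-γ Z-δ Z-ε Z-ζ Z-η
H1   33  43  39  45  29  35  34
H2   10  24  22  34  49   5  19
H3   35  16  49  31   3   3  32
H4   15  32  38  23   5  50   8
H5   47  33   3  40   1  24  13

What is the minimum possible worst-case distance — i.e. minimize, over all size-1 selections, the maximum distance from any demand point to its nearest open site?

Open {H1}.
  Farthest demand point is Z-δ at distance 45 (to H1); all others are ≤ 45.
With {H5} the worst case is 47.
With {H2} the worst case is 49.
No size-1 selection achieves below 45.

45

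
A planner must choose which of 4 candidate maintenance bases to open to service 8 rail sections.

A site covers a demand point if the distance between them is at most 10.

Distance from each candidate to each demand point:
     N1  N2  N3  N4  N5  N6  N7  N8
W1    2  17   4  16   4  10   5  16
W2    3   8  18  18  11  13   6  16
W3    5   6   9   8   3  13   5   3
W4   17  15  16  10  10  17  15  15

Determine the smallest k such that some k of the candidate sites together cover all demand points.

2

Coverage sets (demand points within 10 of each site):
  W1: {N1, N3, N5, N6, N7}
  W2: {N1, N2, N7}
  W3: {N1, N2, N3, N4, N5, N7, N8}
  W4: {N4, N5}
No single site covers all 8 demand points.
But {W1, W3} covers everything, so the minimum is 2.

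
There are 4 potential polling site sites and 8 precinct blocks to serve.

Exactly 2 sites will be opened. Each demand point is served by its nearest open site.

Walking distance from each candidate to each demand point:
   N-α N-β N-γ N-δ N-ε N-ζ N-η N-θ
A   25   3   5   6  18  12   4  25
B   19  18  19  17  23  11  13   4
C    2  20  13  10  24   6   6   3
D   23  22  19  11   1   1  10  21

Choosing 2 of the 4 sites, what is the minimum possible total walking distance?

47

Open {A, C}.
  N-α→C 2, N-β→A 3, N-γ→A 5, N-δ→A 6, N-ε→A 18, N-ζ→C 6, N-η→A 4, N-θ→C 3  ⇒ total 47.
Compare {C, D}: total 56.
Compare {A, D}: total 64.
No size-2 selection does better; minimum is 47.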